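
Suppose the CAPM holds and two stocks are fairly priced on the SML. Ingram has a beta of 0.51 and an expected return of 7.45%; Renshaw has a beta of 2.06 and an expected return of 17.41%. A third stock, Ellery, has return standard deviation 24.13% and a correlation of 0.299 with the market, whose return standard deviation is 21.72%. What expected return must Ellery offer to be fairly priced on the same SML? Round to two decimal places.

MRP = (17.41% − 7.45%) / (2.06 − 0.51) = 6.4258%
R_f = 7.45% − 0.51 × 6.4258% = 4.1728%
β_Ellery = ρ·σ_i/σ_m = 0.299 × 24.13 / 21.72 = 0.3322
E(R_Ellery) = R_f + β × MRP = 4.1728% + 0.3322 × 6.4258% = 6.31%

6.31%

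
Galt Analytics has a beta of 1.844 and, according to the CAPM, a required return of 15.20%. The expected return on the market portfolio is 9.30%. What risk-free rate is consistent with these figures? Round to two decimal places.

E(R) = R_f + β(E(R_m) − R_f) = R_f(1 − β) + β·E(R_m)
15.20% = R_f × (1 − 1.844) + 1.844 × 9.30%
15.20% = R_f × -0.844 + 17.14920%
R_f = (15.20% − 17.14920%) / -0.844 = 2.31%

2.31%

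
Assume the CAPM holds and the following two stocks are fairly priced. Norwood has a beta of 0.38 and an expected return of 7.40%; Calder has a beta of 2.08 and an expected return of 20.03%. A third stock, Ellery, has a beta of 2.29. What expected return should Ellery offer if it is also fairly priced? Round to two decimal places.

21.59%

MRP (SML slope) = (20.03% − 7.40%) / (2.08 − 0.38) = 12.63% / 1.70 = 7.4294%
R_f (intercept) = 7.40% − 0.38 × 7.4294% = 4.5768%
E(R_Ellery) = R_f + β × MRP = 4.5768% + 2.29 × 7.4294% = 21.59%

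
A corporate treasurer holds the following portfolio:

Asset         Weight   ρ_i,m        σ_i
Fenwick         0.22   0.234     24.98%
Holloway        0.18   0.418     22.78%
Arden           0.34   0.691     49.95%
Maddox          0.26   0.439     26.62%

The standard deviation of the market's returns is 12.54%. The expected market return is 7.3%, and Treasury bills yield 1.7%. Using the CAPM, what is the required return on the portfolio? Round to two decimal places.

β_Fenwick = 0.234 × 24.98% / 12.54% = 0.4661
β_Holloway = 0.418 × 22.78% / 12.54% = 0.7593
β_Arden = 0.691 × 49.95% / 12.54% = 2.7524
β_Maddox = 0.439 × 26.62% / 12.54% = 0.9319
β_P = Σ w_i β_i = 0.22×0.4661 + 0.18×0.7593 + 0.34×2.7524 + 0.26×0.9319 = 1.4173
MRP = 7.3% − 1.7% = 5.60%
E(R_P) = R_f + β_P × MRP = 1.7% + 1.4173 × 5.6% = 9.64%

9.64%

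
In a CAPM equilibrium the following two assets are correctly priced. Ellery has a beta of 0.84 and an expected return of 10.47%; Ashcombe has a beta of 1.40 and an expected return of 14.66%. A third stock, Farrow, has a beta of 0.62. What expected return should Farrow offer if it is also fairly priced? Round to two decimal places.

MRP (SML slope) = (14.66% − 10.47%) / (1.40 − 0.84) = 4.19% / 0.56 = 7.4821%
R_f (intercept) = 10.47% − 0.84 × 7.4821% = 4.1850%
E(R_Farrow) = R_f + β × MRP = 4.1850% + 0.62 × 7.4821% = 8.82%

8.82%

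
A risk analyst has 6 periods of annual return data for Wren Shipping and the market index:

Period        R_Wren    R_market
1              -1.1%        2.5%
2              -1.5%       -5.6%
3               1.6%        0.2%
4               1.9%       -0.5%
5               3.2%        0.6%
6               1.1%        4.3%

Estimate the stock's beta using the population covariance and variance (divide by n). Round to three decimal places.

0.184

Mean R_i = (-1.1 − 1.5 + 1.6 + 1.9 + 3.2 + 1.1) / 6 = 0.8667%
Mean R_m = (2.5 − 5.6 + 0.2 − 0.5 + 0.6 + 4.3) / 6 = 0.2500%
Σ(R_i − R̄_i)(R_m − R̄_m) = 10.3700  ⇒  Cov = 10.3700 / 6 = 1.7283
Σ(R_m − R̄_m)² = 56.3750  ⇒  Var(R_m) = 56.3750 / 6 = 9.3958
β = Cov / Var(R_m) = 1.7283 / 9.3958 = 0.1839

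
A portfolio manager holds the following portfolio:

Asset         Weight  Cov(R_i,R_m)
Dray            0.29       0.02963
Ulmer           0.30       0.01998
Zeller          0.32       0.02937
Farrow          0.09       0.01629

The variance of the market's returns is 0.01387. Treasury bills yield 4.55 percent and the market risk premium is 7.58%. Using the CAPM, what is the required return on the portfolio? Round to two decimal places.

β_Dray = 0.02963 / 0.01387 = 2.1363
β_Ulmer = 0.01998 / 0.01387 = 1.4405
β_Zeller = 0.02937 / 0.01387 = 2.1175
β_Farrow = 0.01629 / 0.01387 = 1.1745
β_P = Σ w_i β_i = 0.29×2.1363 + 0.30×1.4405 + 0.32×2.1175 + 0.09×1.1745 = 1.8350
E(R_P) = R_f + β_P × MRP = 4.55% + 1.8350 × 7.58% = 18.46%

18.46%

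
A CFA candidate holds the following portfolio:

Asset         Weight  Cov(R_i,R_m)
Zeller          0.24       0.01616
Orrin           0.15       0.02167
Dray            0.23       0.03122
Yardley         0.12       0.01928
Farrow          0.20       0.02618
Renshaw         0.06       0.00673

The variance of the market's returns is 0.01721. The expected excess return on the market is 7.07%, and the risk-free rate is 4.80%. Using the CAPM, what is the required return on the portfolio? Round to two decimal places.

β_Zeller = 0.01616 / 0.01721 = 0.9390
β_Orrin = 0.02167 / 0.01721 = 1.2592
β_Dray = 0.03122 / 0.01721 = 1.8141
β_Yardley = 0.01928 / 0.01721 = 1.1203
β_Farrow = 0.02618 / 0.01721 = 1.5212
β_Renshaw = 0.00673 / 0.01721 = 0.3911
β_P = Σ w_i β_i = 0.24×0.9390 + 0.15×1.2592 + 0.23×1.8141 + 0.12×1.1203 + 0.20×1.5212 + 0.06×0.3911 = 1.2936
E(R_P) = R_f + β_P × MRP = 4.80% + 1.2936 × 7.07% = 13.95%

13.95%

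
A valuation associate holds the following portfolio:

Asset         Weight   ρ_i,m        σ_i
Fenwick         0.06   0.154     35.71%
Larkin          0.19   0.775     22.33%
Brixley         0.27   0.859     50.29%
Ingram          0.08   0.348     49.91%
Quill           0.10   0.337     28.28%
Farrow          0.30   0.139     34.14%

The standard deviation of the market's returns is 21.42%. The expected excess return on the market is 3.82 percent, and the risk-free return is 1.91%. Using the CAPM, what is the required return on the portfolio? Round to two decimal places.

5.31%

β_Fenwick = 0.154 × 35.71% / 21.42% = 0.2567
β_Larkin = 0.775 × 22.33% / 21.42% = 0.8079
β_Brixley = 0.859 × 50.29% / 21.42% = 2.0168
β_Ingram = 0.348 × 49.91% / 21.42% = 0.8109
β_Quill = 0.337 × 28.28% / 21.42% = 0.4449
β_Farrow = 0.139 × 34.14% / 21.42% = 0.2215
β_P = Σ w_i β_i = 0.06×0.2567 + 0.19×0.8079 + 0.27×2.0168 + 0.08×0.8109 + 0.10×0.4449 + 0.30×0.2215 = 0.8893
E(R_P) = R_f + β_P × MRP = 1.91% + 0.8893 × 3.82% = 5.31%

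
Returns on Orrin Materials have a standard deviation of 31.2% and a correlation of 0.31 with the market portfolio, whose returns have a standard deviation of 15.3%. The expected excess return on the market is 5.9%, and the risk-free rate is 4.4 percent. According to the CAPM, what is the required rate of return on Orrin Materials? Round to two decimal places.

β = ρ × σ_i / σ_m = 0.31 × 31.2% / 15.3% = 0.6322
E(R) = 4.4% + 0.6322 × 5.9% = 8.13%

8.13%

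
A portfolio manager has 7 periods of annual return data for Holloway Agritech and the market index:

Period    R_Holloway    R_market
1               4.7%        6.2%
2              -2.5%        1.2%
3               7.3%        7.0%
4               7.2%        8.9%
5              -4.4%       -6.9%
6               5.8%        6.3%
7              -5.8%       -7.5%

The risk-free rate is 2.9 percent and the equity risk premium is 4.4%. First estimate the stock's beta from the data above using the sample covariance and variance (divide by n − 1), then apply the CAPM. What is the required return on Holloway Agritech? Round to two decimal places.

Mean R_i = (4.7 − 2.5 + 7.3 + 7.2 − 4.4 + 5.8 − 5.8) / 7 = 1.7571%
Mean R_m = (6.2 + 1.2 + 7.0 + 8.9 − 6.9 + 6.3 − 7.5) / 7 = 2.1714%
Σ(R_i − R̄_i)(R_m − R̄_m) = 225.0114  ⇒  Cov = 225.0114 / 6 = 37.5019
Σ(R_m − R̄_m)² = 278.6343  ⇒  Var(R_m) = 278.6343 / 6 = 46.4391
β = Cov / Var(R_m) = 37.5019 / 46.4391 = 0.8076
E(R) = R_f + β × MRP = 2.9% + 0.8076 × 4.4% = 6.45%

6.45%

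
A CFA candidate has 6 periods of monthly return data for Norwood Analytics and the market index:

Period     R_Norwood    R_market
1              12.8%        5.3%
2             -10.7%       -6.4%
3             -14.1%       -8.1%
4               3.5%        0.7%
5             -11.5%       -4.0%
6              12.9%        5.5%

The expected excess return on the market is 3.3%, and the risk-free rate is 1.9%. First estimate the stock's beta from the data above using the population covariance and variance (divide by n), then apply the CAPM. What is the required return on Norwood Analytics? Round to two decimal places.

8.79%

Mean R_i = (12.8 − 10.7 − 14.1 + 3.5 − 11.5 + 12.9) / 6 = -1.1833%
Mean R_m = (5.3 − 6.4 − 8.1 + 0.7 − 4.0 + 5.5) / 6 = -1.1667%
Σ(R_i − R̄_i)(R_m − R̄_m) = 361.6467  ⇒  Cov = 361.6467 / 6 = 60.2745
Σ(R_m − R̄_m)² = 173.2333  ⇒  Var(R_m) = 173.2333 / 6 = 28.8722
β = Cov / Var(R_m) = 60.2745 / 28.8722 = 2.0876
E(R) = R_f + β × MRP = 1.9% + 2.0876 × 3.3% = 8.79%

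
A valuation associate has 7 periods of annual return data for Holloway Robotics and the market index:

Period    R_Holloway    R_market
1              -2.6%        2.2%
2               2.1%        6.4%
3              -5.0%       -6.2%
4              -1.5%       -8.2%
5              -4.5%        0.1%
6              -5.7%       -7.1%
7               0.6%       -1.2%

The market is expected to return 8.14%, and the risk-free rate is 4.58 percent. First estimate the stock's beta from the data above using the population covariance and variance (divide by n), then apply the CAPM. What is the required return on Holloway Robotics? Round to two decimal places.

Mean R_i = (-2.6 + 2.1 − 5.0 − 1.5 − 4.5 − 5.7 + 0.6) / 7 = -2.3714%
Mean R_m = (2.2 + 6.4 − 6.2 − 8.2 + 0.1 − 7.1 − 1.2) / 7 = -2.0000%
Σ(R_i − R̄_i)(R_m − R̄_m) = 57.1200  ⇒  Cov = 57.1200 / 7 = 8.1600
Σ(R_m − R̄_m)² = 175.3400  ⇒  Var(R_m) = 175.3400 / 7 = 25.0486
β = Cov / Var(R_m) = 8.1600 / 25.0486 = 0.3258
MRP = 8.14% − 4.58% = 3.56%
E(R) = R_f + β × MRP = 4.58% + 0.3258 × 3.56% = 5.74%

5.74%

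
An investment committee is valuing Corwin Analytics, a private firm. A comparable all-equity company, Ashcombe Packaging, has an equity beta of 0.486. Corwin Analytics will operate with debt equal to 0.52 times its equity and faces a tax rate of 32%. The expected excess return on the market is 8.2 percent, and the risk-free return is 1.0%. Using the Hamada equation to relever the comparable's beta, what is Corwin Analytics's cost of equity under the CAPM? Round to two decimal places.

β_L = β_U × [1 + (1 − t)(D/E)] = 0.486 × [1 + (1 − 0.32) × 0.52]
    = 0.486 × [1 + 0.68 × 0.52] = 0.486 × 1.3536 = 0.6578
E(R) = R_f + β_L × MRP = 1.0% + 0.6578 × 8.2% = 6.39%

6.39%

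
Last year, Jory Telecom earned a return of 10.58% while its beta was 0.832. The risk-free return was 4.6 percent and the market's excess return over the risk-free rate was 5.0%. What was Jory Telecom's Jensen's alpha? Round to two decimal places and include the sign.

+1.82%

CAPM benchmark = R_f + β(R_m − R_f) = 4.6% + 0.832 × 5.0% = 8.7600%
α = actual − benchmark = 10.58% − 8.7600% = +1.82%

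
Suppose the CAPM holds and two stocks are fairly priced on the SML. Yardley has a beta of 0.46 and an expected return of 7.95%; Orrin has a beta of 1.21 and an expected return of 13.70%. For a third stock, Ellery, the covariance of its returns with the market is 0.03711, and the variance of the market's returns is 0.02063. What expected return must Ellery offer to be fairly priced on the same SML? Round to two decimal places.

MRP = (13.70% − 7.95%) / (1.21 − 0.46) = 7.6667%
R_f = 7.95% − 0.46 × 7.6667% = 4.4233%
β_Ellery = Cov / Var(R_m) = 0.03711 / 0.02063 = 1.7988
E(R_Ellery) = R_f + β × MRP = 4.4233% + 1.7988 × 7.6667% = 18.21%

18.21%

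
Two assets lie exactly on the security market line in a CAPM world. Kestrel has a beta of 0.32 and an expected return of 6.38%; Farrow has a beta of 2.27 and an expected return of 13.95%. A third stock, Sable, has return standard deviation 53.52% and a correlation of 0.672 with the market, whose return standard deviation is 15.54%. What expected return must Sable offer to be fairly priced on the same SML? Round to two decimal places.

MRP = (13.95% − 6.38%) / (2.27 − 0.32) = 3.8821%
R_f = 6.38% − 0.32 × 3.8821% = 5.1377%
β_Sable = ρ·σ_i/σ_m = 0.672 × 53.52 / 15.54 = 2.3144
E(R_Sable) = R_f + β × MRP = 5.1377% + 2.3144 × 3.8821% = 14.12%

14.12%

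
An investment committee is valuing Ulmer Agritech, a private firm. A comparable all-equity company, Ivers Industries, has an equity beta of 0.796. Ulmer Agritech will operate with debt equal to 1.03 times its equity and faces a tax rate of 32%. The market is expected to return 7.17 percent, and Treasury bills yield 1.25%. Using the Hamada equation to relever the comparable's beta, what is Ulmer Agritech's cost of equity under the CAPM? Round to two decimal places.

β_L = β_U × [1 + (1 − t)(D/E)] = 0.796 × [1 + (1 − 0.32) × 1.03]
    = 0.796 × [1 + 0.68 × 1.03] = 0.796 × 1.7004 = 1.3535
MRP = 7.17% − 1.25% = 5.92%
E(R) = R_f + β_L × MRP = 1.25% + 1.3535 × 5.92% = 9.26%

9.26%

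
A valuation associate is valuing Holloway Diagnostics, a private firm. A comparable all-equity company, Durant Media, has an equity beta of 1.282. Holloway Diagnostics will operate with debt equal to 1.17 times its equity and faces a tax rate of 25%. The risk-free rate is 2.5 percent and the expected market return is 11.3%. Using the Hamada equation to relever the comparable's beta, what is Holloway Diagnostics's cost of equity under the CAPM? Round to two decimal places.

β_L = β_U × [1 + (1 − t)(D/E)] = 1.282 × [1 + (1 − 0.25) × 1.17]
    = 1.282 × [1 + 0.75 × 1.17] = 1.282 × 1.8775 = 2.4070
MRP = 11.3% − 2.5% = 8.80%
E(R) = R_f + β_L × MRP = 2.5% + 2.4070 × 8.8% = 23.68%

23.68%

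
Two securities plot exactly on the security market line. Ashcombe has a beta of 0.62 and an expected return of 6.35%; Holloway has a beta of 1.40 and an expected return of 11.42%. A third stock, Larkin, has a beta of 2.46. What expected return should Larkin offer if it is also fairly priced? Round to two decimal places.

MRP (SML slope) = (11.42% − 6.35%) / (1.40 − 0.62) = 5.07% / 0.78 = 6.5000%
R_f (intercept) = 6.35% − 0.62 × 6.5000% = 2.3200%
E(R_Larkin) = R_f + β × MRP = 2.3200% + 2.46 × 6.5000% = 18.31%

18.31%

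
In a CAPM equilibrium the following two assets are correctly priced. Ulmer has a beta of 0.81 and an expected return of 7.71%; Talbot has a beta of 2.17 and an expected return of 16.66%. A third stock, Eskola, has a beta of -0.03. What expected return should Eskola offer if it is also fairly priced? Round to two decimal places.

MRP (SML slope) = (16.66% − 7.71%) / (2.17 − 0.81) = 8.95% / 1.36 = 6.5809%
R_f (intercept) = 7.71% − 0.81 × 6.5809% = 2.3795%
E(R_Eskola) = R_f + β × MRP = 2.3795% + -0.03 × 6.5809% = 2.18%

2.18%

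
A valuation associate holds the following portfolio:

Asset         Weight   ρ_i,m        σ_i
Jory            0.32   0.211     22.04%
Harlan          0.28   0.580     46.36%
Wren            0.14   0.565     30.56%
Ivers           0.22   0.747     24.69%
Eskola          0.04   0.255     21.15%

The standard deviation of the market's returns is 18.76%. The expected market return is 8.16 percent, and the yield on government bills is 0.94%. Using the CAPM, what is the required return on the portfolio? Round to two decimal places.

6.99%

β_Jory = 0.211 × 22.04% / 18.76% = 0.2479
β_Harlan = 0.580 × 46.36% / 18.76% = 1.4333
β_Wren = 0.565 × 30.56% / 18.76% = 0.9204
β_Ivers = 0.747 × 24.69% / 18.76% = 0.9831
β_Eskola = 0.255 × 21.15% / 18.76% = 0.2875
β_P = Σ w_i β_i = 0.32×0.2479 + 0.28×1.4333 + 0.14×0.9204 + 0.22×0.9831 + 0.04×0.2875 = 0.8373
MRP = 8.16% − 0.94% = 7.22%
E(R_P) = R_f + β_P × MRP = 0.94% + 0.8373 × 7.22% = 6.99%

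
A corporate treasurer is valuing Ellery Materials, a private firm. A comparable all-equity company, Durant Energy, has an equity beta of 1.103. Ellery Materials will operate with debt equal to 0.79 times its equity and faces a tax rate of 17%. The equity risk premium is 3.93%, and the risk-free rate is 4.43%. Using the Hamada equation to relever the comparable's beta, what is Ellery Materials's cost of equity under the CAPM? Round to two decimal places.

11.61%

β_L = β_U × [1 + (1 − t)(D/E)] = 1.103 × [1 + (1 − 0.17) × 0.79]
    = 1.103 × [1 + 0.83 × 0.79] = 1.103 × 1.6557 = 1.8262
E(R) = R_f + β_L × MRP = 4.43% + 1.8262 × 3.93% = 11.61%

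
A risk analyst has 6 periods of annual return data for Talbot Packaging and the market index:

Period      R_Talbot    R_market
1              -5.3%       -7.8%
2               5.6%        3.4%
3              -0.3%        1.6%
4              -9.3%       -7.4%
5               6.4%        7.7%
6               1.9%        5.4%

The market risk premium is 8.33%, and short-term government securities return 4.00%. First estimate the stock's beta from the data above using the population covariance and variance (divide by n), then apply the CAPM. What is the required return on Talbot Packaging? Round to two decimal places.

11.25%

Mean R_i = (-5.3 + 5.6 − 0.3 − 9.3 + 6.4 + 1.9) / 6 = -0.1667%
Mean R_m = (-7.8 + 3.4 + 1.6 − 7.4 + 7.7 + 5.4) / 6 = 0.4833%
Σ(R_i − R̄_i)(R_m − R̄_m) = 188.7433  ⇒  Cov = 188.7433 / 6 = 31.4572
Σ(R_m − R̄_m)² = 216.7683  ⇒  Var(R_m) = 216.7683 / 6 = 36.1281
β = Cov / Var(R_m) = 31.4572 / 36.1281 = 0.8707
E(R) = R_f + β × MRP = 4.00% + 0.8707 × 8.33% = 11.25%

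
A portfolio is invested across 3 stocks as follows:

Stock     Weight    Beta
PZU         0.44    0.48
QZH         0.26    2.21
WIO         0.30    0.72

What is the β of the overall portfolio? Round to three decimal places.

β_P = Σ w_i β_i = 0.44×0.48 + 0.26×2.21 + 0.30×0.72 = 1.0018

1.002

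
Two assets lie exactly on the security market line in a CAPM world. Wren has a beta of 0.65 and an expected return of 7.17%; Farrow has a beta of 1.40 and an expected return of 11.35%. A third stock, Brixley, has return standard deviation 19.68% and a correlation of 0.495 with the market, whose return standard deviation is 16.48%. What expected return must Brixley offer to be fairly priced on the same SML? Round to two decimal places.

MRP = (11.35% − 7.17%) / (1.40 − 0.65) = 5.5733%
R_f = 7.17% − 0.65 × 5.5733% = 3.5474%
β_Brixley = ρ·σ_i/σ_m = 0.495 × 19.68 / 16.48 = 0.5911
E(R_Brixley) = R_f + β × MRP = 3.5474% + 0.5911 × 5.5733% = 6.84%

6.84%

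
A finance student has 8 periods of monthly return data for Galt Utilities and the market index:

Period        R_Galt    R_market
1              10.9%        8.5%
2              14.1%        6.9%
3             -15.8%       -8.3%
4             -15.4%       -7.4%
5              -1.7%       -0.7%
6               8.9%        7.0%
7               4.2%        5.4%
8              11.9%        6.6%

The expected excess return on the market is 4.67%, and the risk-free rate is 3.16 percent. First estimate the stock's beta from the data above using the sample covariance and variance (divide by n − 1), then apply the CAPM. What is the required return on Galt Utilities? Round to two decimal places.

11.22%

Mean R_i = (10.9 + 14.1 − 15.8 − 15.4 − 1.7 + 8.9 + 4.2 + 11.9) / 8 = 2.1375%
Mean R_m = (8.5 + 6.9 − 8.3 − 7.4 − 0.7 + 7.0 + 5.4 + 6.6) / 8 = 2.2500%
Σ(R_i − R̄_i)(R_m − R̄_m) = 561.2750  ⇒  Cov = 561.2750 / 7 = 80.1821
Σ(R_m − R̄_m)² = 325.2200  ⇒  Var(R_m) = 325.2200 / 7 = 46.4600
β = Cov / Var(R_m) = 80.1821 / 46.4600 = 1.7258
E(R) = R_f + β × MRP = 3.16% + 1.7258 × 4.67% = 11.22%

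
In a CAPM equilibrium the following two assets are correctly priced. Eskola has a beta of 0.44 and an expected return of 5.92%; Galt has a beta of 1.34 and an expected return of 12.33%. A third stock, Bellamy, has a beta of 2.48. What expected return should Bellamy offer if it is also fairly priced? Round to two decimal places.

MRP (SML slope) = (12.33% − 5.92%) / (1.34 − 0.44) = 6.41% / 0.90 = 7.1222%
R_f (intercept) = 5.92% − 0.44 × 7.1222% = 2.7862%
E(R_Bellamy) = R_f + β × MRP = 2.7862% + 2.48 × 7.1222% = 20.45%

20.45%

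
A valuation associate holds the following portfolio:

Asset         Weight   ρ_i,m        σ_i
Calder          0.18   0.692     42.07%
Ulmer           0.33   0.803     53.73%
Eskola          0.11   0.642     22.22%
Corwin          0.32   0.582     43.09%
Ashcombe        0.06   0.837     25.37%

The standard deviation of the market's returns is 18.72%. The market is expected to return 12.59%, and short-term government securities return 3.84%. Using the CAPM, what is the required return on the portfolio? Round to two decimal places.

18.02%

β_Calder = 0.692 × 42.07% / 18.72% = 1.5552
β_Ulmer = 0.803 × 53.73% / 18.72% = 2.3048
β_Eskola = 0.642 × 22.22% / 18.72% = 0.7620
β_Corwin = 0.582 × 43.09% / 18.72% = 1.3397
β_Ashcombe = 0.837 × 25.37% / 18.72% = 1.1343
β_P = Σ w_i β_i = 0.18×1.5552 + 0.33×2.3048 + 0.11×0.7620 + 0.32×1.3397 + 0.06×1.1343 = 1.6211
MRP = 12.59% − 3.84% = 8.75%
E(R_P) = R_f + β_P × MRP = 3.84% + 1.6211 × 8.75% = 18.02%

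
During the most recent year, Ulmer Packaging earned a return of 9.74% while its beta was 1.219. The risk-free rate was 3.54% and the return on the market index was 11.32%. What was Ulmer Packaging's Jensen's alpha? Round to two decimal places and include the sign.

-3.28%

Market excess return = 11.32% − 3.54% = 7.78%
CAPM benchmark = R_f + β(R_m − R_f) = 3.54% + 1.219 × 7.78% = 13.02382%
α = actual − benchmark = 9.74% − 13.02382% = -3.28%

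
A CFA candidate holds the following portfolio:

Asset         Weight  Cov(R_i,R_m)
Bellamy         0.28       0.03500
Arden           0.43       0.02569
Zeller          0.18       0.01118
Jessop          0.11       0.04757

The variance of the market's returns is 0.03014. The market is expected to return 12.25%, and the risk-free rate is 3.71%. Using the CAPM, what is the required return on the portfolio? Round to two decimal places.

11.67%

β_Bellamy = 0.03500 / 0.03014 = 1.1612
β_Arden = 0.02569 / 0.03014 = 0.8524
β_Zeller = 0.01118 / 0.03014 = 0.3709
β_Jessop = 0.04757 / 0.03014 = 1.5783
β_P = Σ w_i β_i = 0.28×1.1612 + 0.43×0.8524 + 0.18×0.3709 + 0.11×1.5783 = 0.9320
MRP = 12.25% − 3.71% = 8.54%
E(R_P) = R_f + β_P × MRP = 3.71% + 0.9320 × 8.54% = 11.67%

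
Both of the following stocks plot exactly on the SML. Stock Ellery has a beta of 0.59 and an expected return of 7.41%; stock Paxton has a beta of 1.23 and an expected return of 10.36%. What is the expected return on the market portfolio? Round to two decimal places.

9.30%

Both satisfy E(R) = R_f + β·MRP, so the slope of the SML is
MRP = (10.36% − 7.41%) / (1.23 − 0.59) = 2.95% / 0.64 = 4.6094%
R_f = E(R_Ellery) − β_Ellery·MRP = 7.41% − 0.59 × 4.6094% = 4.6905%
E(R_m) = R_f + MRP = 4.6905% + 4.6094% = 9.30%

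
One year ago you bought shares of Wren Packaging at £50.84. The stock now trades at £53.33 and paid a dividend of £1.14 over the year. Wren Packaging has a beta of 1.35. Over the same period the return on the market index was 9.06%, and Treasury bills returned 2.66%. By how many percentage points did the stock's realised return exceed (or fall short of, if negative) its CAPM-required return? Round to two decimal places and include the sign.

Realised HPR = (P1 + D1 − P0) / P0 = (53.33 + 1.14 − 50.84) / 50.84 = 3.63 / 50.84 = 7.1400%
MRP = 9.06% − 2.66% = 6.40%
CAPM required = R_f + β·MRP = 2.66% + 1.35 × 6.40% = 11.3000%
α = realised − required = 7.1400% − 11.3000% = -4.16%

-4.16%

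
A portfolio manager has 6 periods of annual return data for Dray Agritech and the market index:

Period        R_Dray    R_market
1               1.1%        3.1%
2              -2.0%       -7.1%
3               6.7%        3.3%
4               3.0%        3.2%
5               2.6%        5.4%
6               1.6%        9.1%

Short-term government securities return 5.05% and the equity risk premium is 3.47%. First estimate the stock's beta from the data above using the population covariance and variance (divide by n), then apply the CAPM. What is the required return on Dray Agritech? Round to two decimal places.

Mean R_i = (1.1 − 2.0 + 6.7 + 3.0 + 2.6 + 1.6) / 6 = 2.1667%
Mean R_m = (3.1 − 7.1 + 3.3 + 3.2 + 5.4 + 9.1) / 6 = 2.8333%
Σ(R_i − R̄_i)(R_m − R̄_m) = 41.0867  ⇒  Cov = 41.0867 / 6 = 6.8478
Σ(R_m − R̄_m)² = 144.9533  ⇒  Var(R_m) = 144.9533 / 6 = 24.1589
β = Cov / Var(R_m) = 6.8478 / 24.1589 = 0.2834
E(R) = R_f + β × MRP = 5.05% + 0.2834 × 3.47% = 6.03%

6.03%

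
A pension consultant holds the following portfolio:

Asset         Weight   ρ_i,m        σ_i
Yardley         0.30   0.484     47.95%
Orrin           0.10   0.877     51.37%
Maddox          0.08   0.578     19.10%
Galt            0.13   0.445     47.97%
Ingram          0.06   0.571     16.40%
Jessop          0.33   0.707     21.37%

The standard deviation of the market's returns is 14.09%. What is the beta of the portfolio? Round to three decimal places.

β_Yardley = 0.484 × 47.95% / 14.09% = 1.6471
β_Orrin = 0.877 × 51.37% / 14.09% = 3.1974
β_Maddox = 0.578 × 19.10% / 14.09% = 0.7835
β_Galt = 0.445 × 47.97% / 14.09% = 1.5150
β_Ingram = 0.571 × 16.40% / 14.09% = 0.6646
β_Jessop = 0.707 × 21.37% / 14.09% = 1.0723
β_P = Σ w_i β_i = 0.30×1.6471 + 0.10×3.1974 + 0.08×0.7835 + 0.13×1.5150 + 0.06×0.6646 + 0.33×1.0723 = 1.4672

1.467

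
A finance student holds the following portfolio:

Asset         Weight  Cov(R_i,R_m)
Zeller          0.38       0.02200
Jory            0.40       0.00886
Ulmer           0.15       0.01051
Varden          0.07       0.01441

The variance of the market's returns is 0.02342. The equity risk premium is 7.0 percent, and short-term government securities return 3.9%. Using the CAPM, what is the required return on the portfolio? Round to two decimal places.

β_Zeller = 0.02200 / 0.02342 = 0.9394
β_Jory = 0.00886 / 0.02342 = 0.3783
β_Ulmer = 0.01051 / 0.02342 = 0.4488
β_Varden = 0.01441 / 0.02342 = 0.6153
β_P = Σ w_i β_i = 0.38×0.9394 + 0.40×0.3783 + 0.15×0.4488 + 0.07×0.6153 = 0.6187
E(R_P) = R_f + β_P × MRP = 3.9% + 0.6187 × 7.0% = 8.23%

8.23%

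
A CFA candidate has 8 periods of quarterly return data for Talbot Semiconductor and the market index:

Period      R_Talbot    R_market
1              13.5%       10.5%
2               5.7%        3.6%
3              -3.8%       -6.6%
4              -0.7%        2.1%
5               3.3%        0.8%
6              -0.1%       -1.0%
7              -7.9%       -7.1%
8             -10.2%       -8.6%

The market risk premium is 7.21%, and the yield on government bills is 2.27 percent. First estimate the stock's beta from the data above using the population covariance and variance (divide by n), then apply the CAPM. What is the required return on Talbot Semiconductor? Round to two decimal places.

Mean R_i = (13.5 + 5.7 − 3.8 − 0.7 + 3.3 − 0.1 − 7.9 − 10.2) / 8 = -0.0250%
Mean R_m = (10.5 + 3.6 − 6.6 + 2.1 + 0.8 − 1.0 − 7.1 − 8.6) / 8 = -0.7875%
Σ(R_i − R̄_i)(R_m − R̄_m) = 332.2725  ⇒  Cov = 332.2725 / 8 = 41.5341
Σ(R_m − R̄_m)² = 292.2288  ⇒  Var(R_m) = 292.2288 / 8 = 36.5286
β = Cov / Var(R_m) = 41.5341 / 36.5286 = 1.1370
E(R) = R_f + β × MRP = 2.27% + 1.1370 × 7.21% = 10.47%

10.47%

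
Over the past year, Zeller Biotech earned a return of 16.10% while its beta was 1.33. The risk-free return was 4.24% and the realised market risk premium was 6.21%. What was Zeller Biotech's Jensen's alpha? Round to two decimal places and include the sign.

CAPM benchmark = R_f + β(R_m − R_f) = 4.24% + 1.33 × 6.21% = 12.4993%
α = actual − benchmark = 16.10% − 12.4993% = +3.60%

+3.60%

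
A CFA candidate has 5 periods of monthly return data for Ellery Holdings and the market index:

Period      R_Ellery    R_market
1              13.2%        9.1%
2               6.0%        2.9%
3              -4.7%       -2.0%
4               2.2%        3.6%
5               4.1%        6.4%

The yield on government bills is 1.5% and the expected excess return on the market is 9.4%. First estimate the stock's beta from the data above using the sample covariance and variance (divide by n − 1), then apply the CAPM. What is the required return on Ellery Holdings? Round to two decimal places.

Mean R_i = (13.2 + 6.0 − 4.7 + 2.2 + 4.1) / 5 = 4.1600%
Mean R_m = (9.1 + 2.9 − 2.0 + 3.6 + 6.4) / 5 = 4.0000%
Σ(R_i − R̄_i)(R_m − R̄_m) = 97.8800  ⇒  Cov = 97.8800 / 4 = 24.4700
Σ(R_m − R̄_m)² = 69.1400  ⇒  Var(R_m) = 69.1400 / 4 = 17.2850
β = Cov / Var(R_m) = 24.4700 / 17.2850 = 1.4157
E(R) = R_f + β × MRP = 1.5% + 1.4157 × 9.4% = 14.81%

14.81%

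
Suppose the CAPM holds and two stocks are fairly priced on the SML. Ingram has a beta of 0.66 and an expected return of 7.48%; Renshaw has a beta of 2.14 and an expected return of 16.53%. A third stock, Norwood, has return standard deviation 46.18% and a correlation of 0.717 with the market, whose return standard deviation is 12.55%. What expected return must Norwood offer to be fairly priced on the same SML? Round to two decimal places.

MRP = (16.53% − 7.48%) / (2.14 − 0.66) = 6.1149%
R_f = 7.48% − 0.66 × 6.1149% = 3.4442%
β_Norwood = ρ·σ_i/σ_m = 0.717 × 46.18 / 12.55 = 2.6383
E(R_Norwood) = R_f + β × MRP = 3.4442% + 2.6383 × 6.1149% = 19.58%

19.58%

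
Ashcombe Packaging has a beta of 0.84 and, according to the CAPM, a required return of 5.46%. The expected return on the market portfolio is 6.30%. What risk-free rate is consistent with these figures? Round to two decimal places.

E(R) = R_f + β(E(R_m) − R_f) = R_f(1 − β) + β·E(R_m)
5.46% = R_f × (1 − 0.84) + 0.84 × 6.30%
5.46% = R_f × 0.16 + 5.2920%
R_f = (5.46% − 5.2920%) / 0.16 = 1.05%

1.05%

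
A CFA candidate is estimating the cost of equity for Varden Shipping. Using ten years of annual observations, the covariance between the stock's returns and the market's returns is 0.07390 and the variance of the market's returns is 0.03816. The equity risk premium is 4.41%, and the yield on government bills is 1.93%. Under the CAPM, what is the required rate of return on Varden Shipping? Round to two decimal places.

10.47%

β = Cov(R_i, R_m) / Var(R_m) = 0.07390 / 0.03816 = 1.9366
E(R) = R_f + β × MRP = 1.93% + 1.9366 × 4.41% = 10.47%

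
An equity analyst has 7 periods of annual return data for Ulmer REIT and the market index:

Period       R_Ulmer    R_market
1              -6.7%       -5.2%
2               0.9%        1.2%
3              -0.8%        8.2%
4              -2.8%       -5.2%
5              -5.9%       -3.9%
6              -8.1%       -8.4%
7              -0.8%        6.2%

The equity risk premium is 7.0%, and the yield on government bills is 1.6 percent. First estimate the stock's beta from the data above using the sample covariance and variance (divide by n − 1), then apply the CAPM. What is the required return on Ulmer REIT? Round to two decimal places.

Mean R_i = (-6.7 + 0.9 − 0.8 − 2.8 − 5.9 − 8.1 − 0.8) / 7 = -3.4571%
Mean R_m = (-5.2 + 1.2 + 8.2 − 5.2 − 3.9 − 8.4 + 6.2) / 7 = -1.0143%
Σ(R_i − R̄_i)(R_m − R̄_m) = 105.4643  ⇒  Cov = 105.4643 / 6 = 17.5774
Σ(R_m − R̄_m)² = 239.7686  ⇒  Var(R_m) = 239.7686 / 6 = 39.9614
β = Cov / Var(R_m) = 17.5774 / 39.9614 = 0.4399
E(R) = R_f + β × MRP = 1.6% + 0.4399 × 7.0% = 4.68%

4.68%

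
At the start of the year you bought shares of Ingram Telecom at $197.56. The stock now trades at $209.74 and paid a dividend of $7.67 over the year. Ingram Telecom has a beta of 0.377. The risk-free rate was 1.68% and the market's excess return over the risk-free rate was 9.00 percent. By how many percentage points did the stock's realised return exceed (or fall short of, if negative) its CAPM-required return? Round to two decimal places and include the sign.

Realised HPR = (P1 + D1 − P0) / P0 = (209.74 + 7.67 − 197.56) / 197.56 = 19.85 / 197.56 = 10.0476%
CAPM required = R_f + β·MRP = 1.68% + 0.377 × 9.00% = 5.07300%
α = realised − required = 10.0476% − 5.07300% = +4.97%

+4.97%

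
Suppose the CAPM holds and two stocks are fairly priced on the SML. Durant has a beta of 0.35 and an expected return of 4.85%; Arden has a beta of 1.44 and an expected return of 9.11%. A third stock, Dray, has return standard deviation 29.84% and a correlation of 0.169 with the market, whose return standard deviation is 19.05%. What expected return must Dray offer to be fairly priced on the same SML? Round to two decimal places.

MRP = (9.11% − 4.85%) / (1.44 − 0.35) = 3.9083%
R_f = 4.85% − 0.35 × 3.9083% = 3.4821%
β_Dray = ρ·σ_i/σ_m = 0.169 × 29.84 / 19.05 = 0.2647
E(R_Dray) = R_f + β × MRP = 3.4821% + 0.2647 × 3.9083% = 4.52%

4.52%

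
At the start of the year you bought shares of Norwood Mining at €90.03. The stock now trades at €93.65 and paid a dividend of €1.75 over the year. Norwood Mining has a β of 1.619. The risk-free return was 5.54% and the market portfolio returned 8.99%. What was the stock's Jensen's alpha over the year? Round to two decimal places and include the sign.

Realised HPR = (P1 + D1 − P0) / P0 = (93.65 + 1.75 − 90.03) / 90.03 = 5.37 / 90.03 = 5.9647%
MRP = 8.99% − 5.54% = 3.45%
CAPM required = R_f + β·MRP = 5.54% + 1.619 × 3.45% = 11.12555%
α = realised − required = 5.9647% − 11.12555% = -5.16%

-5.16%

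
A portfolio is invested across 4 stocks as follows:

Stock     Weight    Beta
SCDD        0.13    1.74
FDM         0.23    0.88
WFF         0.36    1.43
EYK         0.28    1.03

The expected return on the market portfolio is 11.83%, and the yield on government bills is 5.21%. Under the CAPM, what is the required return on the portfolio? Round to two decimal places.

β_P = Σ w_i β_i = 0.13×1.74 + 0.23×0.88 + 0.36×1.43 + 0.28×1.03 = 1.2318
MRP = 11.83% − 5.21% = 6.62%
E(R_P) = R_f + β_P × MRP = 5.21% + 1.2318 × 6.62% = 13.36%

13.36%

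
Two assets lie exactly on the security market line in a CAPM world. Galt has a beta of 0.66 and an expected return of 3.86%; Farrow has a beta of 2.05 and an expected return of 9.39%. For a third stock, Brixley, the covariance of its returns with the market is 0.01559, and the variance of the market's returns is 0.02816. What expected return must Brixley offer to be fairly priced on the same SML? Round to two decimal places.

3.44%

MRP = (9.39% − 3.86%) / (2.05 − 0.66) = 3.9784%
R_f = 3.86% − 0.66 × 3.9784% = 1.2343%
β_Brixley = Cov / Var(R_m) = 0.01559 / 0.02816 = 0.5536
E(R_Brixley) = R_f + β × MRP = 1.2343% + 0.5536 × 3.9784% = 3.44%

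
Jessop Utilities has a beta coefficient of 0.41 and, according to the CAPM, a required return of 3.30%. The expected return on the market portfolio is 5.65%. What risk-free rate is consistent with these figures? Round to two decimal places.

E(R) = R_f + β(E(R_m) − R_f) = R_f(1 − β) + β·E(R_m)
3.30% = R_f × (1 − 0.41) + 0.41 × 5.65%
3.30% = R_f × 0.59 + 2.3165%
R_f = (3.30% − 2.3165%) / 0.59 = 1.67%

1.67%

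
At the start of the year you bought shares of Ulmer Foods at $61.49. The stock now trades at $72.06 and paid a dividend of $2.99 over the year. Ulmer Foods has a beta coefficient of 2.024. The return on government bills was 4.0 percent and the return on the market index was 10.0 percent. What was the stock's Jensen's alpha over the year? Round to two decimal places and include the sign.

+5.91%

Realised HPR = (P1 + D1 − P0) / P0 = (72.06 + 2.99 − 61.49) / 61.49 = 13.56 / 61.49 = 22.0524%
MRP = 10.0% − 4.0% = 6.00%
CAPM required = R_f + β·MRP = 4.0% + 2.024 × 6.0% = 16.1440%
α = realised − required = 22.0524% − 16.1440% = +5.91%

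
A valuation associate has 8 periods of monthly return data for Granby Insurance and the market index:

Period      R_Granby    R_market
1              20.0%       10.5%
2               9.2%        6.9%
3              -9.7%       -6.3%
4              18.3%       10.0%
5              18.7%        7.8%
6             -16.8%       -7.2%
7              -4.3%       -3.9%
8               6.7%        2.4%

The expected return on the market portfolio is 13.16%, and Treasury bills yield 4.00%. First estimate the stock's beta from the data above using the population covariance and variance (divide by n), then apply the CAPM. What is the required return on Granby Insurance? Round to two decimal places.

21.13%

Mean R_i = (20.0 + 9.2 − 9.7 + 18.3 + 18.7 − 16.8 − 4.3 + 6.7) / 8 = 5.2625%
Mean R_m = (10.5 + 6.9 − 6.3 + 10.0 + 7.8 − 7.2 − 3.9 + 2.4) / 8 = 2.5250%
Σ(R_i − R̄_i)(R_m − R̄_m) = 710.9575  ⇒  Cov = 710.9575 / 8 = 88.8697
Σ(R_m − R̄_m)² = 380.1950  ⇒  Var(R_m) = 380.1950 / 8 = 47.5244
β = Cov / Var(R_m) = 88.8697 / 47.5244 = 1.8700
MRP = 13.16% − 4.00% = 9.16%
E(R) = R_f + β × MRP = 4.00% + 1.8700 × 9.16% = 21.13%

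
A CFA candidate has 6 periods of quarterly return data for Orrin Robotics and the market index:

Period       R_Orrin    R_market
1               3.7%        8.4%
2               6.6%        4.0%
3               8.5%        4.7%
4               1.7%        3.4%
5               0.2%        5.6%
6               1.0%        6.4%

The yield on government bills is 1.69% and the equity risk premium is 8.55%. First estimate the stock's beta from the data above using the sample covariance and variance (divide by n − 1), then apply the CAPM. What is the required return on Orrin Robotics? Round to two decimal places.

-1.84%

Mean R_i = (3.7 + 6.6 + 8.5 + 1.7 + 0.2 + 1.0) / 6 = 3.6167%
Mean R_m = (8.4 + 4.0 + 4.7 + 3.4 + 5.6 + 6.4) / 6 = 5.4167%
Σ(R_i − R̄_i)(R_m − R̄_m) = -6.8117  ⇒  Cov = -6.8117 / 5 = -1.3623
Σ(R_m − R̄_m)² = 16.4883  ⇒  Var(R_m) = 16.4883 / 5 = 3.2977
β = Cov / Var(R_m) = -1.3623 / 3.2977 = -0.4131
E(R) = R_f + β × MRP = 1.69% + -0.4131 × 8.55% = -1.84%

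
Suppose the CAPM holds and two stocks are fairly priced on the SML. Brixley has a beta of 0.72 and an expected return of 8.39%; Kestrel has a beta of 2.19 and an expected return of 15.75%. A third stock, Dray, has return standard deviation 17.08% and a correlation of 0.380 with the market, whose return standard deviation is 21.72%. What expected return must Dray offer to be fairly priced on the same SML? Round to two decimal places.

MRP = (15.75% − 8.39%) / (2.19 − 0.72) = 5.0068%
R_f = 8.39% − 0.72 × 5.0068% = 4.7851%
β_Dray = ρ·σ_i/σ_m = 0.380 × 17.08 / 21.72 = 0.2988
E(R_Dray) = R_f + β × MRP = 4.7851% + 0.2988 × 5.0068% = 6.28%

6.28%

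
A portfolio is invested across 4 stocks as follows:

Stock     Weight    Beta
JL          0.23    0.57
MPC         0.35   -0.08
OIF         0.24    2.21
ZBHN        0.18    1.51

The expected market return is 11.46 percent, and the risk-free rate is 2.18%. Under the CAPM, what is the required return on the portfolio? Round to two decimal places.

10.58%

β_P = Σ w_i β_i = 0.23×0.57 + 0.35×-0.08 + 0.24×2.21 + 0.18×1.51 = 0.9053
MRP = 11.46% − 2.18% = 9.28%
E(R_P) = R_f + β_P × MRP = 2.18% + 0.9053 × 9.28% = 10.58%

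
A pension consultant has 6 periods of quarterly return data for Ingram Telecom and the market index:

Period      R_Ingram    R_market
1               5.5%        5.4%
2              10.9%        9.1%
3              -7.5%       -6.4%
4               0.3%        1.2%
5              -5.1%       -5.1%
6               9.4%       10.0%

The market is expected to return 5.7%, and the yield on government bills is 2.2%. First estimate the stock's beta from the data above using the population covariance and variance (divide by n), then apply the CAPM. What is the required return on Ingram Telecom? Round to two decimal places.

Mean R_i = (5.5 + 10.9 − 7.5 + 0.3 − 5.1 + 9.4) / 6 = 2.2500%
Mean R_m = (5.4 + 9.1 − 6.4 + 1.2 − 5.1 + 10.0) / 6 = 2.3667%
Σ(R_i − R̄_i)(R_m − R̄_m) = 265.3100  ⇒  Cov = 265.3100 / 6 = 44.2183
Σ(R_m − R̄_m)² = 246.7733  ⇒  Var(R_m) = 246.7733 / 6 = 41.1289
β = Cov / Var(R_m) = 44.2183 / 41.1289 = 1.0751
MRP = 5.7% − 2.2% = 3.50%
E(R) = R_f + β × MRP = 2.2% + 1.0751 × 3.5% = 5.96%

5.96%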